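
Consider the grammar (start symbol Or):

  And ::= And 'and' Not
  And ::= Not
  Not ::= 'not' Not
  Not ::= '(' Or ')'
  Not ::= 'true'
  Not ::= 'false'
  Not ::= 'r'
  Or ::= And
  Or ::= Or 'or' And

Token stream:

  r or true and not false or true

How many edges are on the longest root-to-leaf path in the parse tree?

5

[Or [Or [Or [And [Not r]]] or [And [And [Not true]] and [Not not [Not false]]]] or [And [Not true]]]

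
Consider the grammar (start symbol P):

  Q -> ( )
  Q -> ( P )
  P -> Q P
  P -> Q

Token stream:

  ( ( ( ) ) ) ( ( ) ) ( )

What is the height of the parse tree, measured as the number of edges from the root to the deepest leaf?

[P [Q ( [P [Q ( [P [Q ( )]] )]] )] [P [Q ( [P [Q ( )]] )] [P [Q ( )]]]]

6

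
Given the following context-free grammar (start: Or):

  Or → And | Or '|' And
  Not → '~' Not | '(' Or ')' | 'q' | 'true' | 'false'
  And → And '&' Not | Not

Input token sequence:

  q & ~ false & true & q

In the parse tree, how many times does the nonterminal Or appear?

1

[Or [And [And [And [And [Not q]] & [Not ~ [Not false]]] & [Not true]] & [Not q]]]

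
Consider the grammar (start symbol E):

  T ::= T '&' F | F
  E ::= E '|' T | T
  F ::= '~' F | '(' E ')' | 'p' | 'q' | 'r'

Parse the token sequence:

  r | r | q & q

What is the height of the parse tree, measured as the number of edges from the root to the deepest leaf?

5

[E [E [E [T [F r]]] | [T [F r]]] | [T [T [F q]] & [F q]]]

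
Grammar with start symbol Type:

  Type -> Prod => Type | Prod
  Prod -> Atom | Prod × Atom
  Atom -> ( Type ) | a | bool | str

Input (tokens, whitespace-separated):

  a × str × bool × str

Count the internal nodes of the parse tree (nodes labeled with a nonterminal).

9

[Type [Prod [Prod [Prod [Prod [Atom a]] × [Atom str]] × [Atom bool]] × [Atom str]]]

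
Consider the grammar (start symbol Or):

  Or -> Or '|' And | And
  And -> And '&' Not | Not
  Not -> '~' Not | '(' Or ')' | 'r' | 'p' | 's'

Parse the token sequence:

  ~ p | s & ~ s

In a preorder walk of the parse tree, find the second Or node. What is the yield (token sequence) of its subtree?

~ p

[Or [Or [And [Not ~ [Not p]]]] | [And [And [Not s]] & [Not ~ [Not s]]]]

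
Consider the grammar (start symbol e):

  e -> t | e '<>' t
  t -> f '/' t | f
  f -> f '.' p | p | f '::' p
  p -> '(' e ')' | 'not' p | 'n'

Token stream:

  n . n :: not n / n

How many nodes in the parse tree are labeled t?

[e [t [f [f [f [p n]] . [p n]] :: [p not [p n]]] / [t [f [p n]]]]]

2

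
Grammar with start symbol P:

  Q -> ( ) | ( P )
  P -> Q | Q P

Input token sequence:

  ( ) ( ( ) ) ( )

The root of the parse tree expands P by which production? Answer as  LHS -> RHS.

P -> Q P

[P [Q ( )] [P [Q ( [P [Q ( )]] )] [P [Q ( )]]]]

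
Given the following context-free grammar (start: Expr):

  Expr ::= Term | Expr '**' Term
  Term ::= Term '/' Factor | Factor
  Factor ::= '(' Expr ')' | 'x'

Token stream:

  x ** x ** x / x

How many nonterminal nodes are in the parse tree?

11

[Expr [Expr [Expr [Term [Factor x]]] ** [Term [Factor x]]] ** [Term [Term [Factor x]] / [Factor x]]]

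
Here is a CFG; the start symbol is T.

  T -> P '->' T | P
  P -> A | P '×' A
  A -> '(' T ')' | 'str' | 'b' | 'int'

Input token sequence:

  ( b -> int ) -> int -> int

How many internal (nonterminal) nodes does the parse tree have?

15

[T [P [A ( [T [P [A b]] -> [T [P [A int]]]] )]] -> [T [P [A int]] -> [T [P [A int]]]]]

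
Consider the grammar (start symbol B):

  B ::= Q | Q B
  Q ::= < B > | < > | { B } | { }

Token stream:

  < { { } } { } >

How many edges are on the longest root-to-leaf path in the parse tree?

6

[B [Q < [B [Q { [B [Q { }]] }] [B [Q { }]]] >]]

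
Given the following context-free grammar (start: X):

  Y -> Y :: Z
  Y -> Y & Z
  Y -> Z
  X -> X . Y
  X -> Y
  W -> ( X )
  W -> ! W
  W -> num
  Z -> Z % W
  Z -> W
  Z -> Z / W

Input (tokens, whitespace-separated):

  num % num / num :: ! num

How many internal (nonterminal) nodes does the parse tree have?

[X [Y [Y [Z [Z [Z [W num]] % [W num]] / [W num]]] :: [Z [W ! [W num]]]]]

12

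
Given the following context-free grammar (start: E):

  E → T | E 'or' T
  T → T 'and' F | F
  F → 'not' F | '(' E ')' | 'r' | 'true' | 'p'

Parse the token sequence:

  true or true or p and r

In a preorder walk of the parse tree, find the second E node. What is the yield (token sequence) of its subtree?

[E [E [E [T [F true]]] or [T [F true]]] or [T [T [F p]] and [F r]]]

true or true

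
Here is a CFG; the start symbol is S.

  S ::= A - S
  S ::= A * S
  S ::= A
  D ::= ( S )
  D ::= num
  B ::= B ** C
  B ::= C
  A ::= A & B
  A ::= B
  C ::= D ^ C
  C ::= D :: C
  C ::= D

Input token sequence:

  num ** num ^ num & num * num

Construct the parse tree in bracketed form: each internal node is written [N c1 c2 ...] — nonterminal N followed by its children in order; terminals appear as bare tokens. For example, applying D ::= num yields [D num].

S
A * S
A & B * S
B & B * S
B ** C & B * S
C ** C & B * S
D ** C & B * S
num ** C & B * S
num ** D ^ C & B * S
num ** num ^ C & B * S
num ** num ^ D & B * S
num ** num ^ num & B * S
num ** num ^ num & C * S
num ** num ^ num & D * S
num ** num ^ num & num * S
num ** num ^ num & num * A
num ** num ^ num & num * B
num ** num ^ num & num * C
num ** num ^ num & num * D
num ** num ^ num & num * num

[S [A [A [B [B [C [D num]]] ** [C [D num] ^ [C [D num]]]]] & [B [C [D num]]]] * [S [A [B [C [D num]]]]]]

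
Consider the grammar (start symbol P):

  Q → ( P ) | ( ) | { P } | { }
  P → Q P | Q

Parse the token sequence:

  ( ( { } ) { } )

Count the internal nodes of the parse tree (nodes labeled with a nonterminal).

8

[P [Q ( [P [Q ( [P [Q { }]] )] [P [Q { }]]] )]]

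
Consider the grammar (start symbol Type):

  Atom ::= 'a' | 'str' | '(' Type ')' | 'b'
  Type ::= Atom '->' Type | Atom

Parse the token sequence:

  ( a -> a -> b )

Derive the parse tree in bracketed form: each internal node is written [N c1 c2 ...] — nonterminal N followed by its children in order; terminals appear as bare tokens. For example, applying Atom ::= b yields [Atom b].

[Type [Atom ( [Type [Atom a] -> [Type [Atom a] -> [Type [Atom b]]]] )]]

Type
Atom
( Type )
( Atom -> Type )
( a -> Type )
( a -> Atom -> Type )
( a -> a -> Type )
( a -> a -> Atom )
( a -> a -> b )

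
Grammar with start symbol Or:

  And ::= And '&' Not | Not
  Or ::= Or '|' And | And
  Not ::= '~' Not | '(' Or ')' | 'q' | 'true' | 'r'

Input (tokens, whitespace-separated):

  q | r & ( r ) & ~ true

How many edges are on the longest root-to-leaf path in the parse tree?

7

[Or [Or [And [Not q]]] | [And [And [And [Not r]] & [Not ( [Or [And [Not r]]] )]] & [Not ~ [Not true]]]]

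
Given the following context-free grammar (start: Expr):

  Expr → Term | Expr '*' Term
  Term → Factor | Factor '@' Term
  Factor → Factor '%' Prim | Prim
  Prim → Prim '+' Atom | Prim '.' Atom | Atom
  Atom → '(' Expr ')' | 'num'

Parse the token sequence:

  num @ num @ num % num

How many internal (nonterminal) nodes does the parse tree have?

[Expr [Term [Factor [Prim [Atom num]]] @ [Term [Factor [Prim [Atom num]]] @ [Term [Factor [Factor [Prim [Atom num]]] % [Prim [Atom num]]]]]]]

16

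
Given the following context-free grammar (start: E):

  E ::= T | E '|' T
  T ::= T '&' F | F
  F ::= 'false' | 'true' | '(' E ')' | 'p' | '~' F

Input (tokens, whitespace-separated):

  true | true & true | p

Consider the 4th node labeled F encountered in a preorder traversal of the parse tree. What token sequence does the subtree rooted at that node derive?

[E [E [E [T [F true]]] | [T [T [F true]] & [F true]]] | [T [F p]]]

p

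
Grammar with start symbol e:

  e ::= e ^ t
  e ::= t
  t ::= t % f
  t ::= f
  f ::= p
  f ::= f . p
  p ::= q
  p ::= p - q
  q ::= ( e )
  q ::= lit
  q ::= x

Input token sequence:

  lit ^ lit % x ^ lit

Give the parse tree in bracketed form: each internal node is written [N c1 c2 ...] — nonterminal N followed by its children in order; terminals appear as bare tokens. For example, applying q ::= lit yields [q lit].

[e [e [e [t [f [p [q lit]]]]] ^ [t [t [f [p [q lit]]]] % [f [p [q x]]]]] ^ [t [f [p [q lit]]]]]

e
e ^ t
e ^ t ^ t
t ^ t ^ t
f ^ t ^ t
p ^ t ^ t
q ^ t ^ t
lit ^ t ^ t
lit ^ t % f ^ t
lit ^ f % f ^ t
lit ^ p % f ^ t
lit ^ q % f ^ t
lit ^ lit % f ^ t
lit ^ lit % p ^ t
lit ^ lit % q ^ t
lit ^ lit % x ^ t
lit ^ lit % x ^ f
lit ^ lit % x ^ p
lit ^ lit % x ^ q
lit ^ lit % x ^ lit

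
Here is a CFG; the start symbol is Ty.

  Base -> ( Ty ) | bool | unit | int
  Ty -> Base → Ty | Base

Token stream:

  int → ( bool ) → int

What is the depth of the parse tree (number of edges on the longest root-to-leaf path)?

[Ty [Base int] → [Ty [Base ( [Ty [Base bool]] )] → [Ty [Base int]]]]

5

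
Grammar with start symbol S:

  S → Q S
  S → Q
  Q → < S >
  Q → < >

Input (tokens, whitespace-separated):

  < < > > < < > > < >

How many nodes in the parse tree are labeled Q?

5

[S [Q < [S [Q < >]] >] [S [Q < [S [Q < >]] >] [S [Q < >]]]]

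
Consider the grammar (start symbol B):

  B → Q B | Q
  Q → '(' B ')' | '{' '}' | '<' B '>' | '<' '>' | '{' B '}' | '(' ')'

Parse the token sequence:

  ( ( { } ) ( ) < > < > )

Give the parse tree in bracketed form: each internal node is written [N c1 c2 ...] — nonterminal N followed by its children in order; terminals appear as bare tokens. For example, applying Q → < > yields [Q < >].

B
Q
( B )
( Q B )
( ( B ) B )
( ( Q ) B )
( ( { } ) B )
( ( { } ) Q B )
( ( { } ) ( ) B )
( ( { } ) ( ) Q B )
( ( { } ) ( ) < > B )
( ( { } ) ( ) < > Q )
( ( { } ) ( ) < > < > )

[B [Q ( [B [Q ( [B [Q { }]] )] [B [Q ( )] [B [Q < >] [B [Q < >]]]]] )]]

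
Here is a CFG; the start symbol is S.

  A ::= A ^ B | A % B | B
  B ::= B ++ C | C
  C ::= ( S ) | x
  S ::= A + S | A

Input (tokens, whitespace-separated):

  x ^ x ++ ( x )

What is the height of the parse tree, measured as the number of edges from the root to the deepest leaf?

8

[S [A [A [B [C x]]] ^ [B [B [C x]] ++ [C ( [S [A [B [C x]]]] )]]]]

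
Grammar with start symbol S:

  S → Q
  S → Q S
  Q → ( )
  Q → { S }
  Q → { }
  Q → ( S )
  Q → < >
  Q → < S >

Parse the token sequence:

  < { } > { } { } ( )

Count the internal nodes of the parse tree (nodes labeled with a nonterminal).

[S [Q < [S [Q { }]] >] [S [Q { }] [S [Q { }] [S [Q ( )]]]]]

10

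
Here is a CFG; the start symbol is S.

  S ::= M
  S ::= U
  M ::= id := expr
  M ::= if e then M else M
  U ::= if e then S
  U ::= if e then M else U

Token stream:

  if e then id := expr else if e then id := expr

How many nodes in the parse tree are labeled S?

2

[S [U if e then [M id := expr] else [U if e then [S [M id := expr]]]]]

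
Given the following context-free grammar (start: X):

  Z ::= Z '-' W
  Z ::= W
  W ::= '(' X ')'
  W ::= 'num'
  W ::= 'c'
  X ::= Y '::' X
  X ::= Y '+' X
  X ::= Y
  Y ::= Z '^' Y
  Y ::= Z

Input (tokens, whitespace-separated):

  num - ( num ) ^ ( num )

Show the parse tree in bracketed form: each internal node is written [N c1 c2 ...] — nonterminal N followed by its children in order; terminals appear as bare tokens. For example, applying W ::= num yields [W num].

[X [Y [Z [Z [W num]] - [W ( [X [Y [Z [W num]]]] )]] ^ [Y [Z [W ( [X [Y [Z [W num]]]] )]]]]]

X
Y
Z ^ Y
Z - W ^ Y
W - W ^ Y
num - W ^ Y
num - ( X ) ^ Y
num - ( Y ) ^ Y
num - ( Z ) ^ Y
num - ( W ) ^ Y
num - ( num ) ^ Y
num - ( num ) ^ Z
num - ( num ) ^ W
num - ( num ) ^ ( X )
num - ( num ) ^ ( Y )
num - ( num ) ^ ( Z )
num - ( num ) ^ ( W )
num - ( num ) ^ ( num )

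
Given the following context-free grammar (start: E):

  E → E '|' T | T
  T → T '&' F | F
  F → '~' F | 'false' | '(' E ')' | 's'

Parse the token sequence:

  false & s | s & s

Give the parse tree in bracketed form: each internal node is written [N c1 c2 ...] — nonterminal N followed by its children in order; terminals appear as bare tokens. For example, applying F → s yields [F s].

E
E | T
T | T
T & F | T
F & F | T
false & F | T
false & s | T
false & s | T & F
false & s | F & F
false & s | s & F
false & s | s & s

[E [E [T [T [F false]] & [F s]]] | [T [T [F s]] & [F s]]]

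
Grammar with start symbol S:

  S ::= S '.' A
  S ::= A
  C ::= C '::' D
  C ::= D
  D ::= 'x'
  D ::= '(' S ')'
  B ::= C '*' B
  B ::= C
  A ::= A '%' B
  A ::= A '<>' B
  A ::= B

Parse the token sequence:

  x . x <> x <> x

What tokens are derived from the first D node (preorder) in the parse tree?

x

[S [S [A [B [C [D x]]]]] . [A [A [A [B [C [D x]]]] <> [B [C [D x]]]] <> [B [C [D x]]]]]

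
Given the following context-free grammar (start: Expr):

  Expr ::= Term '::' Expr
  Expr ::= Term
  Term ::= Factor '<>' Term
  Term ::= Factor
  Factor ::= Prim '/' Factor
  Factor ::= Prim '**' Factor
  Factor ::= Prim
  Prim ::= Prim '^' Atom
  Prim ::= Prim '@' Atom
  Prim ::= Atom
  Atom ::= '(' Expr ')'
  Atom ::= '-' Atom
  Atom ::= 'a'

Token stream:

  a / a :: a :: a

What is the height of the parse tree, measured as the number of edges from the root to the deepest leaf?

7

[Expr [Term [Factor [Prim [Atom a]] / [Factor [Prim [Atom a]]]]] :: [Expr [Term [Factor [Prim [Atom a]]]] :: [Expr [Term [Factor [Prim [Atom a]]]]]]]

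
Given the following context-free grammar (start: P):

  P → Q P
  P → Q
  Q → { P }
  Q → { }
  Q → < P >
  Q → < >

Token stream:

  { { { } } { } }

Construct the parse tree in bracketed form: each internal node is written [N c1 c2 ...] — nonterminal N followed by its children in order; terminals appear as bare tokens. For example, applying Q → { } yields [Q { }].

P
Q
{ P }
{ Q P }
{ { P } P }
{ { Q } P }
{ { { } } P }
{ { { } } Q }
{ { { } } { } }

[P [Q { [P [Q { [P [Q { }]] }] [P [Q { }]]] }]]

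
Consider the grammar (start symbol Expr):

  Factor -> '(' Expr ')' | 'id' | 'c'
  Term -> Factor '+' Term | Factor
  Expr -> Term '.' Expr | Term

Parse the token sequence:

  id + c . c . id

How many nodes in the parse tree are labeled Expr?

3

[Expr [Term [Factor id] + [Term [Factor c]]] . [Expr [Term [Factor c]] . [Expr [Term [Factor id]]]]]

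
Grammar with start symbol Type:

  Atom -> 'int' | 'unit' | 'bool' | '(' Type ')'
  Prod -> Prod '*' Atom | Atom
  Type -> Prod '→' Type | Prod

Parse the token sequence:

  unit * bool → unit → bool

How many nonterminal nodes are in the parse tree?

11

[Type [Prod [Prod [Atom unit]] * [Atom bool]] → [Type [Prod [Atom unit]] → [Type [Prod [Atom bool]]]]]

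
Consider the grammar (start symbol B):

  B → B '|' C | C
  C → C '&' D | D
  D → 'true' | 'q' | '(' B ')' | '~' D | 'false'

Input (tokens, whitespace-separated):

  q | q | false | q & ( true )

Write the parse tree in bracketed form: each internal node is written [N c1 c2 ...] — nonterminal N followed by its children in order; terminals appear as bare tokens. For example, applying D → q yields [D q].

B
B | C
B | C | C
B | C | C | C
C | C | C | C
D | C | C | C
q | C | C | C
q | D | C | C
q | q | C | C
q | q | D | C
q | q | false | C
q | q | false | C & D
q | q | false | D & D
q | q | false | q & D
q | q | false | q & ( B )
q | q | false | q & ( C )
q | q | false | q & ( D )
q | q | false | q & ( true )

[B [B [B [B [C [D q]]] | [C [D q]]] | [C [D false]]] | [C [C [D q]] & [D ( [B [C [D true]]] )]]]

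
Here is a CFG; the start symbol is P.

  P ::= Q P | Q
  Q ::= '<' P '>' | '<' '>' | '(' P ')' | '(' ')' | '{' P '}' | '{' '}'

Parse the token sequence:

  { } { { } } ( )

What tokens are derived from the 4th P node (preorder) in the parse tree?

[P [Q { }] [P [Q { [P [Q { }]] }] [P [Q ( )]]]]

( )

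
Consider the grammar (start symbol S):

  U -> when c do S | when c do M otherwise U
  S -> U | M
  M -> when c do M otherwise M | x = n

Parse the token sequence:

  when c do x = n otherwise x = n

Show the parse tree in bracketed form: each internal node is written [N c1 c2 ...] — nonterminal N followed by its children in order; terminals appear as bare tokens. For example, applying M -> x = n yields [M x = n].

[S [M when c do [M x = n] otherwise [M x = n]]]

S
M
when c do M otherwise M
when c do x = n otherwise M
when c do x = n otherwise x = n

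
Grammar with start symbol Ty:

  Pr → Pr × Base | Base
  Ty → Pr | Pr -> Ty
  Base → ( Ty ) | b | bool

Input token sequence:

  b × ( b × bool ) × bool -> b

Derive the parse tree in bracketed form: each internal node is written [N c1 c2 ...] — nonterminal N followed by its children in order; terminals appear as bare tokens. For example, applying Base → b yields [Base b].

[Ty [Pr [Pr [Pr [Base b]] × [Base ( [Ty [Pr [Pr [Base b]] × [Base bool]]] )]] × [Base bool]] -> [Ty [Pr [Base b]]]]

Ty
Pr -> Ty
Pr × Base -> Ty
Pr × Base × Base -> Ty
Base × Base × Base -> Ty
b × Base × Base -> Ty
b × ( Ty ) × Base -> Ty
b × ( Pr ) × Base -> Ty
b × ( Pr × Base ) × Base -> Ty
b × ( Base × Base ) × Base -> Ty
b × ( b × Base ) × Base -> Ty
b × ( b × bool ) × Base -> Ty
b × ( b × bool ) × bool -> Ty
b × ( b × bool ) × bool -> Pr
b × ( b × bool ) × bool -> Base
b × ( b × bool ) × bool -> b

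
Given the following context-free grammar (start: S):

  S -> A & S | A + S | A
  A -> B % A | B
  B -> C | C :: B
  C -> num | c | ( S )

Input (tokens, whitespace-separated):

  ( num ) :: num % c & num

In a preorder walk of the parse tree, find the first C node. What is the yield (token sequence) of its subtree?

[S [A [B [C ( [S [A [B [C num]]]] )] :: [B [C num]]] % [A [B [C c]]]] & [S [A [B [C num]]]]]

( num )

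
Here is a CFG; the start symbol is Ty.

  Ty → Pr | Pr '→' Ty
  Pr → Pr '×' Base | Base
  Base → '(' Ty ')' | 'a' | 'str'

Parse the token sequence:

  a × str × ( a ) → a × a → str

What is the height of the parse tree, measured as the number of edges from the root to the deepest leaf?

6

[Ty [Pr [Pr [Pr [Base a]] × [Base str]] × [Base ( [Ty [Pr [Base a]]] )]] → [Ty [Pr [Pr [Base a]] × [Base a]] → [Ty [Pr [Base str]]]]]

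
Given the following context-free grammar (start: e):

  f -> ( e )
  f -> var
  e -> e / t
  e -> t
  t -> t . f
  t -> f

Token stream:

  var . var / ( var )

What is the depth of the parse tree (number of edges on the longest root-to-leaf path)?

6

[e [e [t [t [f var]] . [f var]]] / [t [f ( [e [t [f var]]] )]]]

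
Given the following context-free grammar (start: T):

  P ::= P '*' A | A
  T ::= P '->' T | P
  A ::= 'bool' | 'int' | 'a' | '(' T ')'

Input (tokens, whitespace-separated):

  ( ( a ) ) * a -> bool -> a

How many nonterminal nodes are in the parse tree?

17

[T [P [P [A ( [T [P [A ( [T [P [A a]]] )]]] )]] * [A a]] -> [T [P [A bool]] -> [T [P [A a]]]]]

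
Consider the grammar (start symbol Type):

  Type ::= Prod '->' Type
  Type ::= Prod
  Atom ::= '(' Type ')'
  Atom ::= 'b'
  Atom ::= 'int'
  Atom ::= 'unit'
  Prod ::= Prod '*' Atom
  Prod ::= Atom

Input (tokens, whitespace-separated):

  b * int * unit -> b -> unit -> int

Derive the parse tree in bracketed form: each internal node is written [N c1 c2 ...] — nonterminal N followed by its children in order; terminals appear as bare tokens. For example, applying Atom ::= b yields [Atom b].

[Type [Prod [Prod [Prod [Atom b]] * [Atom int]] * [Atom unit]] -> [Type [Prod [Atom b]] -> [Type [Prod [Atom unit]] -> [Type [Prod [Atom int]]]]]]

Type
Prod -> Type
Prod * Atom -> Type
Prod * Atom * Atom -> Type
Atom * Atom * Atom -> Type
b * Atom * Atom -> Type
b * int * Atom -> Type
b * int * unit -> Type
b * int * unit -> Prod -> Type
b * int * unit -> Atom -> Type
b * int * unit -> b -> Type
b * int * unit -> b -> Prod -> Type
b * int * unit -> b -> Atom -> Type
b * int * unit -> b -> unit -> Type
b * int * unit -> b -> unit -> Prod
b * int * unit -> b -> unit -> Atom
b * int * unit -> b -> unit -> int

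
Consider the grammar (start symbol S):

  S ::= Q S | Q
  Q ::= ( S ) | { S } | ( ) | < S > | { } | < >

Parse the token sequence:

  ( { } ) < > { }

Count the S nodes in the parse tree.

[S [Q ( [S [Q { }]] )] [S [Q < >] [S [Q { }]]]]

4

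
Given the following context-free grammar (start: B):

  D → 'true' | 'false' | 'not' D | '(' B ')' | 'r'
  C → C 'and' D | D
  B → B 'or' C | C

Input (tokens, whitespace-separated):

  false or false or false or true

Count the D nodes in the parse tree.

[B [B [B [B [C [D false]]] or [C [D false]]] or [C [D false]]] or [C [D true]]]

4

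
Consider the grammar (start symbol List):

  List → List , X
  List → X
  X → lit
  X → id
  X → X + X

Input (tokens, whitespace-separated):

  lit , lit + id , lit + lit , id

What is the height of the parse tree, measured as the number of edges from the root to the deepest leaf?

[List [List [List [List [X lit]] , [X [X lit] + [X id]]] , [X [X lit] + [X lit]]] , [X id]]

5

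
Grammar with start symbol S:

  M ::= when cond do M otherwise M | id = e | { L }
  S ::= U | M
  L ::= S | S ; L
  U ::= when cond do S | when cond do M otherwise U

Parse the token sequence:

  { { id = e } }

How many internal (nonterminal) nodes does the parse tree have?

8

[S [M { [L [S [M { [L [S [M id = e]]] }]]] }]]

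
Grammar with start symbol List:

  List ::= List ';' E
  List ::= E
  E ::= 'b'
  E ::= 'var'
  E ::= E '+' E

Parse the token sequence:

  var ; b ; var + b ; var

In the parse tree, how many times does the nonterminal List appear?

4

[List [List [List [List [E var]] ; [E b]] ; [E [E var] + [E b]]] ; [E var]]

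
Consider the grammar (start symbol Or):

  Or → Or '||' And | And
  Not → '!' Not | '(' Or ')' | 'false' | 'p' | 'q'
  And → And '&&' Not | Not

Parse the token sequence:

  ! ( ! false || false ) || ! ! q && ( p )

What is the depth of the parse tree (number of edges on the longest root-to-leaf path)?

[Or [Or [And [Not ! [Not ( [Or [Or [And [Not ! [Not false]]]] || [And [Not false]]] )]]]] || [And [And [Not ! [Not ! [Not q]]]] && [Not ( [Or [And [Not p]]] )]]]

10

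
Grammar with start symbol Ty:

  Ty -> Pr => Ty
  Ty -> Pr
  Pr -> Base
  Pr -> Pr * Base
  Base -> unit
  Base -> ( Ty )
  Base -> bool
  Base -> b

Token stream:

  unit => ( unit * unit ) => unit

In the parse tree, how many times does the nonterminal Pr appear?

5

[Ty [Pr [Base unit]] => [Ty [Pr [Base ( [Ty [Pr [Pr [Base unit]] * [Base unit]]] )]] => [Ty [Pr [Base unit]]]]]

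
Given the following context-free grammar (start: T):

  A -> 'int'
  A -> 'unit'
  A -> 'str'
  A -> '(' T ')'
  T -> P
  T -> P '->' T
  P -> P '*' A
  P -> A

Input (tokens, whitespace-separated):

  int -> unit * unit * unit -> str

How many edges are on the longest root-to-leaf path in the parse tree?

[T [P [A int]] -> [T [P [P [P [A unit]] * [A unit]] * [A unit]] -> [T [P [A str]]]]]

6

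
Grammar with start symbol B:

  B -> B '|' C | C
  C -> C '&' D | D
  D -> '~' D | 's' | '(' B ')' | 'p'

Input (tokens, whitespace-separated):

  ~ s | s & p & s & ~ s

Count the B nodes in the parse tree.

[B [B [C [D ~ [D s]]]] | [C [C [C [C [D s]] & [D p]] & [D s]] & [D ~ [D s]]]]

2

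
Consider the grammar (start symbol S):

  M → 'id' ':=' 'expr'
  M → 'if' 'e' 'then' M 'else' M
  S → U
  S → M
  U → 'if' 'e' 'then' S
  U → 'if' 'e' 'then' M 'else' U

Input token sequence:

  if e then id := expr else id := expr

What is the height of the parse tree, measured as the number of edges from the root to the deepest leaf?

[S [M if e then [M id := expr] else [M id := expr]]]

3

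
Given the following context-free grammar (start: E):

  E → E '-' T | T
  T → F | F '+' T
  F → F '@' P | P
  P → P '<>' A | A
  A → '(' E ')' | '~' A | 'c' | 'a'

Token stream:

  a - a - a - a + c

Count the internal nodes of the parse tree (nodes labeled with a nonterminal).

[E [E [E [E [T [F [P [A a]]]]] - [T [F [P [A a]]]]] - [T [F [P [A a]]]]] - [T [F [P [A a]]] + [T [F [P [A c]]]]]]

24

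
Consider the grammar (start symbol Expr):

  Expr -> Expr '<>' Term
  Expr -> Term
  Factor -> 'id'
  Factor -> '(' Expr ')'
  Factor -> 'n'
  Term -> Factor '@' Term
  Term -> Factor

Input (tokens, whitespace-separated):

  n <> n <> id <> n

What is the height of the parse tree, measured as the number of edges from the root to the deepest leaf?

[Expr [Expr [Expr [Expr [Term [Factor n]]] <> [Term [Factor n]]] <> [Term [Factor id]]] <> [Term [Factor n]]]

6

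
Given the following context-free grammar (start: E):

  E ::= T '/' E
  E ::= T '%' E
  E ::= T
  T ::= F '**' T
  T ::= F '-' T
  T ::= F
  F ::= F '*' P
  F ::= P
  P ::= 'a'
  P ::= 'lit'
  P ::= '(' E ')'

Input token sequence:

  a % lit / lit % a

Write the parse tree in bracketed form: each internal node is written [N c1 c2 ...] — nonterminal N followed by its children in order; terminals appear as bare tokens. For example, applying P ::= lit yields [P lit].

[E [T [F [P a]]] % [E [T [F [P lit]]] / [E [T [F [P lit]]] % [E [T [F [P a]]]]]]]

E
T % E
F % E
P % E
a % E
a % T / E
a % F / E
a % P / E
a % lit / E
a % lit / T % E
a % lit / F % E
a % lit / P % E
a % lit / lit % E
a % lit / lit % T
a % lit / lit % F
a % lit / lit % P
a % lit / lit % a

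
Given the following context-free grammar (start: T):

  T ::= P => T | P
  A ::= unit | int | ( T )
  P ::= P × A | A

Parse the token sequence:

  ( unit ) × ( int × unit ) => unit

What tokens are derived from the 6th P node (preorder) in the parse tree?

unit

[T [P [P [A ( [T [P [A unit]]] )]] × [A ( [T [P [P [A int]] × [A unit]]] )]] => [T [P [A unit]]]]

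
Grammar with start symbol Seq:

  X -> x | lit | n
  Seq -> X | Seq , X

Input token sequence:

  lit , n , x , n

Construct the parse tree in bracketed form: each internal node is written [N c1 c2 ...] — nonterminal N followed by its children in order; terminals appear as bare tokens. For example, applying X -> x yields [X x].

Seq
Seq , X
Seq , X , X
Seq , X , X , X
X , X , X , X
lit , X , X , X
lit , n , X , X
lit , n , x , X
lit , n , x , n

[Seq [Seq [Seq [Seq [X lit]] , [X n]] , [X x]] , [X n]]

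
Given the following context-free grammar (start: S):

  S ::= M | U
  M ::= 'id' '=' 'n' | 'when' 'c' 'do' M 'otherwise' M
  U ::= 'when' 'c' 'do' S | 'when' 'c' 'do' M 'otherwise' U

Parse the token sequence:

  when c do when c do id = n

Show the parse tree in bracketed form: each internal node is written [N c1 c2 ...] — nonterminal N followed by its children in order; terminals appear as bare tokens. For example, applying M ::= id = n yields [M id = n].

S
U
when c do S
when c do U
when c do when c do S
when c do when c do M
when c do when c do id = n

[S [U when c do [S [U when c do [S [M id = n]]]]]]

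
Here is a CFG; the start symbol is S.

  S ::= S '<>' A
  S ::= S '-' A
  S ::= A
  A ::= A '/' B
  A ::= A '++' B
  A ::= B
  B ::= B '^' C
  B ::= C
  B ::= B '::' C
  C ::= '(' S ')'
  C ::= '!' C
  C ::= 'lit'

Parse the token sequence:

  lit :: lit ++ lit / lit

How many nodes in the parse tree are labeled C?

4

[S [A [A [A [B [B [C lit]] :: [C lit]]] ++ [B [C lit]]] / [B [C lit]]]]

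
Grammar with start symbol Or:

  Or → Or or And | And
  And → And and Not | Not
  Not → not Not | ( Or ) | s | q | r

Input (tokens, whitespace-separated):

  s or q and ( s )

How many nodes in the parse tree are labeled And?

4

[Or [Or [And [Not s]]] or [And [And [Not q]] and [Not ( [Or [And [Not s]]] )]]]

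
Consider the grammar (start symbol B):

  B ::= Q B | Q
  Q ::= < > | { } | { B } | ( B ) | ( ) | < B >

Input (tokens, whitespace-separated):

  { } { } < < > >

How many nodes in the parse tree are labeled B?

[B [Q { }] [B [Q { }] [B [Q < [B [Q < >]] >]]]]

4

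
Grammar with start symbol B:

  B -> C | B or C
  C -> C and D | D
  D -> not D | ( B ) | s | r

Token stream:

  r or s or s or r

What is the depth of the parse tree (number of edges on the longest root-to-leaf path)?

6

[B [B [B [B [C [D r]]] or [C [D s]]] or [C [D s]]] or [C [D r]]]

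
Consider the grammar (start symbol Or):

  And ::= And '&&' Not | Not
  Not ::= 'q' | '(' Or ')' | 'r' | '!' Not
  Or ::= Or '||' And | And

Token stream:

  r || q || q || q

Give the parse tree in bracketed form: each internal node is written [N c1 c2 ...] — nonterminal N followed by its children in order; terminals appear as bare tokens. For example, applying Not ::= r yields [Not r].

Or
Or || And
Or || And || And
Or || And || And || And
And || And || And || And
Not || And || And || And
r || And || And || And
r || Not || And || And
r || q || And || And
r || q || Not || And
r || q || q || And
r || q || q || Not
r || q || q || q

[Or [Or [Or [Or [And [Not r]]] || [And [Not q]]] || [And [Not q]]] || [And [Not q]]]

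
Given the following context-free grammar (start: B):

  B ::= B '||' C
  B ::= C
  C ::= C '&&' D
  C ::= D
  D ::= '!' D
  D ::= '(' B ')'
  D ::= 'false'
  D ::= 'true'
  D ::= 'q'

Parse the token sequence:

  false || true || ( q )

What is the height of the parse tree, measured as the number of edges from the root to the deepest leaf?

6

[B [B [B [C [D false]]] || [C [D true]]] || [C [D ( [B [C [D q]]] )]]]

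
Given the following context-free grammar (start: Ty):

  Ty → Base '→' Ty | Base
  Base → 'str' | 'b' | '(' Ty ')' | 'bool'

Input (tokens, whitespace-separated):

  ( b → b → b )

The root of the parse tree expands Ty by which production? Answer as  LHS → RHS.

[Ty [Base ( [Ty [Base b] → [Ty [Base b] → [Ty [Base b]]]] )]]

Ty → Base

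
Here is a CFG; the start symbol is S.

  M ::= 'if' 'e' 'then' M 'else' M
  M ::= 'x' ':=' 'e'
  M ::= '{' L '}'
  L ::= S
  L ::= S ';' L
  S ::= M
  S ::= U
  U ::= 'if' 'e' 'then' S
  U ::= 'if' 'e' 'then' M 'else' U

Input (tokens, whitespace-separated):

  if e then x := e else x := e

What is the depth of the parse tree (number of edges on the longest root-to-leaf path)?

3

[S [M if e then [M x := e] else [M x := e]]]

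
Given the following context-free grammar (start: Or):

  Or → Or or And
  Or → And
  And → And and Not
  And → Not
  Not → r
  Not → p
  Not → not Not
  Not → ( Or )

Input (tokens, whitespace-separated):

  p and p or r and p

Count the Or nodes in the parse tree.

[Or [Or [And [And [Not p]] and [Not p]]] or [And [And [Not r]] and [Not p]]]

2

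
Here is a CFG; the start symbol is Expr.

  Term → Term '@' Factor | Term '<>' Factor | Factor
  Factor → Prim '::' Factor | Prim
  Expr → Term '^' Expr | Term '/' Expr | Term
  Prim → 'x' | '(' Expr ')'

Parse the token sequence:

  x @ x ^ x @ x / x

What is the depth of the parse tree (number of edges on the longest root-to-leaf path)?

[Expr [Term [Term [Factor [Prim x]]] @ [Factor [Prim x]]] ^ [Expr [Term [Term [Factor [Prim x]]] @ [Factor [Prim x]]] / [Expr [Term [Factor [Prim x]]]]]]

6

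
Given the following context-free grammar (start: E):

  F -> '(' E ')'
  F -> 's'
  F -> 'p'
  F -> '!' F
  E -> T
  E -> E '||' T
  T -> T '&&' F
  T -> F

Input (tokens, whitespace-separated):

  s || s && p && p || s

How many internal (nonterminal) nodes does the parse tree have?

[E [E [E [T [F s]]] || [T [T [T [F s]] && [F p]] && [F p]]] || [T [F s]]]

13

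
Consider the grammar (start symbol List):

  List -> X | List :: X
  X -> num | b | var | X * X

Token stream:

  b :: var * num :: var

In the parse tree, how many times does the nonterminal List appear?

[List [List [List [X b]] :: [X [X var] * [X num]]] :: [X var]]

3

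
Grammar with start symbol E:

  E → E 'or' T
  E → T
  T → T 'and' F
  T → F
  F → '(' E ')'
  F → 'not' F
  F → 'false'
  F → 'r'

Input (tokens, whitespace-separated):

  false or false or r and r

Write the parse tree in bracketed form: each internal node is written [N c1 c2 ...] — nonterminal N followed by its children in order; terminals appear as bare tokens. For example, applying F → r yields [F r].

E
E or T
E or T or T
T or T or T
F or T or T
false or T or T
false or F or T
false or false or T
false or false or T and F
false or false or F and F
false or false or r and F
false or false or r and r

[E [E [E [T [F false]]] or [T [F false]]] or [T [T [F r]] and [F r]]]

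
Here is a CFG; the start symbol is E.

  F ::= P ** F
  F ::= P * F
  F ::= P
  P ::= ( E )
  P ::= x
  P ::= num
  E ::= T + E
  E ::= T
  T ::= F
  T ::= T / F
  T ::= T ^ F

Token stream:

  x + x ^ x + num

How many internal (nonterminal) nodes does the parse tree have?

15

[E [T [F [P x]]] + [E [T [T [F [P x]]] ^ [F [P x]]] + [E [T [F [P num]]]]]]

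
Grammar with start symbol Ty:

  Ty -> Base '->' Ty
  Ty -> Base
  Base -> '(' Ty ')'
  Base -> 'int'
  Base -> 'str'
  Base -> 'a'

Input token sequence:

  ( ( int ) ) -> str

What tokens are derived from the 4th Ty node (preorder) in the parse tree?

[Ty [Base ( [Ty [Base ( [Ty [Base int]] )]] )] -> [Ty [Base str]]]

str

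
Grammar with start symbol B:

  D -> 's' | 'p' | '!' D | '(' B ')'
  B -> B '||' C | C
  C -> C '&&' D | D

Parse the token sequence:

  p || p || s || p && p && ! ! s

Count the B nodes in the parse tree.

[B [B [B [B [C [D p]]] || [C [D p]]] || [C [D s]]] || [C [C [C [D p]] && [D p]] && [D ! [D ! [D s]]]]]

4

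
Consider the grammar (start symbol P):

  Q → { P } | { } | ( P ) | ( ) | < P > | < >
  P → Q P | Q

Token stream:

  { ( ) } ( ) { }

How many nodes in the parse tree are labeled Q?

[P [Q { [P [Q ( )]] }] [P [Q ( )] [P [Q { }]]]]

4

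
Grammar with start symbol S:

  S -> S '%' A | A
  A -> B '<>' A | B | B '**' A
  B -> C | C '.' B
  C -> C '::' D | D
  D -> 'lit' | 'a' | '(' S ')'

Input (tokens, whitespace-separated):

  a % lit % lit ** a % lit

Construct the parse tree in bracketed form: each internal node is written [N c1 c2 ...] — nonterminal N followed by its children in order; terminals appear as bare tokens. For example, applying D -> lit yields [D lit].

[S [S [S [S [A [B [C [D a]]]]] % [A [B [C [D lit]]]]] % [A [B [C [D lit]]] ** [A [B [C [D a]]]]]] % [A [B [C [D lit]]]]]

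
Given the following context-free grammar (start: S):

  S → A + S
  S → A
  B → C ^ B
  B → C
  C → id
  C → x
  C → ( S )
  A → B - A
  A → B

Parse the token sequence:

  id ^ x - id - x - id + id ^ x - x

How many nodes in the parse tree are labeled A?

6

[S [A [B [C id] ^ [B [C x]]] - [A [B [C id]] - [A [B [C x]] - [A [B [C id]]]]]] + [S [A [B [C id] ^ [B [C x]]] - [A [B [C x]]]]]]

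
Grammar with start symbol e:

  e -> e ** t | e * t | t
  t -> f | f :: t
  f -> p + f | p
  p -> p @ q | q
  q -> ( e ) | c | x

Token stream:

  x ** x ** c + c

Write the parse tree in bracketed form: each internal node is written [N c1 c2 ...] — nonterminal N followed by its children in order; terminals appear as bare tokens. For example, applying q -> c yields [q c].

[e [e [e [t [f [p [q x]]]]] ** [t [f [p [q x]]]]] ** [t [f [p [q c]] + [f [p [q c]]]]]]

e
e ** t
e ** t ** t
t ** t ** t
f ** t ** t
p ** t ** t
q ** t ** t
x ** t ** t
x ** f ** t
x ** p ** t
x ** q ** t
x ** x ** t
x ** x ** f
x ** x ** p + f
x ** x ** q + f
x ** x ** c + f
x ** x ** c + p
x ** x ** c + q
x ** x ** c + c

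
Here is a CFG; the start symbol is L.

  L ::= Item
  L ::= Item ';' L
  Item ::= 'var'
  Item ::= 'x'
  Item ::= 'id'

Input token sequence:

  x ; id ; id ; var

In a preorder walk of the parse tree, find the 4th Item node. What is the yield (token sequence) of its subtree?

[L [Item x] ; [L [Item id] ; [L [Item id] ; [L [Item var]]]]]

var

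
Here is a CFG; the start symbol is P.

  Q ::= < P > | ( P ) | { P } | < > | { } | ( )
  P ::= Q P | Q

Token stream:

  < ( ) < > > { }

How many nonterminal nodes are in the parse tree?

8

[P [Q < [P [Q ( )] [P [Q < >]]] >] [P [Q { }]]]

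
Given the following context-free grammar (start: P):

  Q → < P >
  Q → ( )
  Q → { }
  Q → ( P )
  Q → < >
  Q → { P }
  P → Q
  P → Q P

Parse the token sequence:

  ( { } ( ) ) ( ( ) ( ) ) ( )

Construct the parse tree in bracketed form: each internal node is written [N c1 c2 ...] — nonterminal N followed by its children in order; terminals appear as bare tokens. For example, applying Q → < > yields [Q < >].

[P [Q ( [P [Q { }] [P [Q ( )]]] )] [P [Q ( [P [Q ( )] [P [Q ( )]]] )] [P [Q ( )]]]]

P
Q P
( P ) P
( Q P ) P
( { } P ) P
( { } Q ) P
( { } ( ) ) P
( { } ( ) ) Q P
( { } ( ) ) ( P ) P
( { } ( ) ) ( Q P ) P
( { } ( ) ) ( ( ) P ) P
( { } ( ) ) ( ( ) Q ) P
( { } ( ) ) ( ( ) ( ) ) P
( { } ( ) ) ( ( ) ( ) ) Q
( { } ( ) ) ( ( ) ( ) ) ( )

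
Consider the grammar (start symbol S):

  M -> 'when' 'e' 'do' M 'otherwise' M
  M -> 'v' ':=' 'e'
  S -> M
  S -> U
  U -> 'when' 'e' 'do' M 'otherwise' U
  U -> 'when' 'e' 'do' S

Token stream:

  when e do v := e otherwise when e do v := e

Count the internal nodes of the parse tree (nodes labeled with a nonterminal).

6

[S [U when e do [M v := e] otherwise [U when e do [S [M v := e]]]]]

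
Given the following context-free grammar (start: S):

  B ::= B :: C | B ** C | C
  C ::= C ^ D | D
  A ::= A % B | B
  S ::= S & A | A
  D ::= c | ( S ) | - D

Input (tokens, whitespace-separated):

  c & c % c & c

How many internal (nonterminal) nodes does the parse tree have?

19

[S [S [S [A [B [C [D c]]]]] & [A [A [B [C [D c]]]] % [B [C [D c]]]]] & [A [B [C [D c]]]]]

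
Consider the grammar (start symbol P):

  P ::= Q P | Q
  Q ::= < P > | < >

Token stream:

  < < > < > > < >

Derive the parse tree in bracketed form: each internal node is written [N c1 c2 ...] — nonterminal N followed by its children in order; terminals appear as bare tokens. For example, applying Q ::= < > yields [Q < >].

P
Q P
< P > P
< Q P > P
< < > P > P
< < > Q > P
< < > < > > P
< < > < > > Q
< < > < > > < >

[P [Q < [P [Q < >] [P [Q < >]]] >] [P [Q < >]]]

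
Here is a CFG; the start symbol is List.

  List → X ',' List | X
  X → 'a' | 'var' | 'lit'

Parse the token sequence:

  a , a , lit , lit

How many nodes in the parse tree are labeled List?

[List [X a] , [List [X a] , [List [X lit] , [List [X lit]]]]]

4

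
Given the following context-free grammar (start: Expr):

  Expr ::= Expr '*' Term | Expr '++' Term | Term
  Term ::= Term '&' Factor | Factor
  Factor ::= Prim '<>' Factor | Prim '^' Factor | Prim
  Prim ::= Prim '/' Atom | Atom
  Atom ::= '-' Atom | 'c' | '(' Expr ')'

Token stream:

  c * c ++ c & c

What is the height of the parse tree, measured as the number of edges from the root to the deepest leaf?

7

[Expr [Expr [Expr [Term [Factor [Prim [Atom c]]]]] * [Term [Factor [Prim [Atom c]]]]] ++ [Term [Term [Factor [Prim [Atom c]]]] & [Factor [Prim [Atom c]]]]]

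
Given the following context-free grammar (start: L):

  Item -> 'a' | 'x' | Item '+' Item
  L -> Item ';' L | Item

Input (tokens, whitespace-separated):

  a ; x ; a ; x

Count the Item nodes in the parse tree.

4

[L [Item a] ; [L [Item x] ; [L [Item a] ; [L [Item x]]]]]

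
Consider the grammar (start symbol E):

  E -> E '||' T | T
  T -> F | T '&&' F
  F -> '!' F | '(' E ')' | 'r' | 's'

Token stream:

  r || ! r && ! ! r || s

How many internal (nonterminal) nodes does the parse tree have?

[E [E [E [T [F r]]] || [T [T [F ! [F r]]] && [F ! [F ! [F r]]]]] || [T [F s]]]

14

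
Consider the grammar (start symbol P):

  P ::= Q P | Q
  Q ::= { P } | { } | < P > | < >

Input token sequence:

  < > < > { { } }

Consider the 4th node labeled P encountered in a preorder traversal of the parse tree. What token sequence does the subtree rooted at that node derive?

{ }

[P [Q < >] [P [Q < >] [P [Q { [P [Q { }]] }]]]]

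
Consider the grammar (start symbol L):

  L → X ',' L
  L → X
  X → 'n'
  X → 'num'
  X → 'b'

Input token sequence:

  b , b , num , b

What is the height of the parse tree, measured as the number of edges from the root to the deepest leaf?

[L [X b] , [L [X b] , [L [X num] , [L [X b]]]]]

5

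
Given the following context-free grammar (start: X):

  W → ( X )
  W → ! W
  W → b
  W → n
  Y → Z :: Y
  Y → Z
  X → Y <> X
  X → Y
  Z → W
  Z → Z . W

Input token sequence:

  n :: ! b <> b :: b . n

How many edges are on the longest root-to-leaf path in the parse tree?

7

[X [Y [Z [W n]] :: [Y [Z [W ! [W b]]]]] <> [X [Y [Z [W b]] :: [Y [Z [Z [W b]] . [W n]]]]]]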